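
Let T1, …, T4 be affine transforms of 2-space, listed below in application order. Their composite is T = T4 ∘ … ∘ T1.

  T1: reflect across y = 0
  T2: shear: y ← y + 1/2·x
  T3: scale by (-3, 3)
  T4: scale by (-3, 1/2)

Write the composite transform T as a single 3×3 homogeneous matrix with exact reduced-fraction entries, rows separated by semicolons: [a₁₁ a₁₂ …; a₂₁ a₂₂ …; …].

T = [9 0 0; 3/4 -3/2 0; 0 0 1]

T1 = [1 0 0; 0 -1 0; 0 0 1]
T2·T1 = [1 0 0; 1/2 -1 0; 0 0 1]
T3·…·T1 = [-3 0 0; 3/2 -3 0; 0 0 1]
T4·…·T1 = [9 0 0; 3/4 -3/2 0; 0 0 1]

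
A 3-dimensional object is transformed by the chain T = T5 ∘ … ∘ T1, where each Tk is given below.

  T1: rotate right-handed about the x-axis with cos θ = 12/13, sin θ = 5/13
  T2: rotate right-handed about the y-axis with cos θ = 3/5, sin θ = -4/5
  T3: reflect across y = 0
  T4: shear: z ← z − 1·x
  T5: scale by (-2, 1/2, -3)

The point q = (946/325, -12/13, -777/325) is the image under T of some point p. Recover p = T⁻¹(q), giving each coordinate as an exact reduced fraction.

T1 = [1 0 0 0; 0 12/13 -5/13 0; 0 5/13 12/13 0; 0 0 0 1]
T2·T1 = [3/5 -4/13 -48/65 0; 0 12/13 -5/13 0; 4/5 3/13 36/65 0; 0 0 0 1]
T3·…·T1 = [3/5 -4/13 -48/65 0; 0 -12/13 5/13 0; 4/5 3/13 36/65 0; 0 0 0 1]
T4·…·T1 = [3/5 -4/13 -48/65 0; 0 -12/13 5/13 0; 1/5 7/13 84/65 0; 0 0 0 1]
T5·…·T1 = [-6/5 8/13 96/65 0; 0 -6/13 5/26 0; -3/5 -21/13 -252/65 0; 0 0 0 1]
det M = -3; M⁻¹ = [-7/10 0 -4/15 0; 1/26 -24/13 -1/13 0; 6/65 10/13 -12/65 0; 0 0 0 1]
M⁻¹ · (946/325, -12/13, -777/325)ᵀ = (-7/5, 2, 0)ᵀ

p = (-7/5, 2, 0)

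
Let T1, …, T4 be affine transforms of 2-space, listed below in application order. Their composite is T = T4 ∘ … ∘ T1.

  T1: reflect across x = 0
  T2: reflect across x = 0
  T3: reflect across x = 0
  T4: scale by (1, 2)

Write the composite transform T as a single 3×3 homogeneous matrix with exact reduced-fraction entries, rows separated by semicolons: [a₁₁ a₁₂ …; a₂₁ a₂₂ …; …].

T = [-1 0 0; 0 2 0; 0 0 1]

T1 = [-1 0 0; 0 1 0; 0 0 1]
T2·T1 = [1 0 0; 0 1 0; 0 0 1]
T3·…·T1 = [-1 0 0; 0 1 0; 0 0 1]
T4·…·T1 = [-1 0 0; 0 2 0; 0 0 1]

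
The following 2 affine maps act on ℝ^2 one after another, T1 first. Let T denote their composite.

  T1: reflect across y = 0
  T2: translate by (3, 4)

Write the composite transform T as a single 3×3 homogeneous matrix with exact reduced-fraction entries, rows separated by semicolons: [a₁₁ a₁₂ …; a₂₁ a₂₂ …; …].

T1 = [1 0 0; 0 -1 0; 0 0 1]
T2·T1 = [1 0 3; 0 -1 4; 0 0 1]

T = [1 0 3; 0 -1 4; 0 0 1]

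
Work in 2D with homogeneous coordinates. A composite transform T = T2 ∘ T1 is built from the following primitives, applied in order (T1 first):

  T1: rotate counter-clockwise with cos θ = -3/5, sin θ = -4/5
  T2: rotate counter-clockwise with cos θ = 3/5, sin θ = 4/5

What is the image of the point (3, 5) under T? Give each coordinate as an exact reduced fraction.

T1 rotate counter-clockwise with cos θ = -3/5, sin θ = -4/5: (3, 5) → (11/5, -27/5)
T2 rotate counter-clockwise with cos θ = 3/5, sin θ = 4/5: (11/5, -27/5) → (141/25, -37/25)

T(p) = (141/25, -37/25)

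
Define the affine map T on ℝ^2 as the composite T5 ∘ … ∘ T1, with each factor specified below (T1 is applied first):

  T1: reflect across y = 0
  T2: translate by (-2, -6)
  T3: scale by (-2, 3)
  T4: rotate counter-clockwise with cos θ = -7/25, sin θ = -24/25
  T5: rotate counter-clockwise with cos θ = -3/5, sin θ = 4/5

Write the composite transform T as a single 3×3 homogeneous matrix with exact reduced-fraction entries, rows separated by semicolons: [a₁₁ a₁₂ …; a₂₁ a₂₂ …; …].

T = [-234/125 132/125 252/25; -88/125 -351/125 -386/25; 0 0 1]

T1 = [1 0 0; 0 -1 0; 0 0 1]
T2·T1 = [1 0 -2; 0 -1 -6; 0 0 1]
T3·…·T1 = [-2 0 4; 0 -3 -18; 0 0 1]
T4·…·T1 = [14/25 -72/25 -92/5; 48/25 21/25 6/5; 0 0 1]
T5·…·T1 = [-234/125 132/125 252/25; -88/125 -351/125 -386/25; 0 0 1]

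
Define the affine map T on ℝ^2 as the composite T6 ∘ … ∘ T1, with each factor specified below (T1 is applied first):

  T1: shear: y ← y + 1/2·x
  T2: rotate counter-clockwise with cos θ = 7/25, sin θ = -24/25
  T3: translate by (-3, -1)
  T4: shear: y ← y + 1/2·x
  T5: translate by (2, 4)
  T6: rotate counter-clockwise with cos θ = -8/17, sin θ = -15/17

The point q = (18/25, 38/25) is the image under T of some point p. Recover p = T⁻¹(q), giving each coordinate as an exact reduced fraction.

p = (1, -3/2)

T1 = [1 0 0; 1/2 1 0; 0 0 1]
T2·T1 = [19/25 24/25 0; -41/50 7/25 0; 0 0 1]
T3·…·T1 = [19/25 24/25 -3; -41/50 7/25 -1; 0 0 1]
T4·…·T1 = [19/25 24/25 -3; -11/25 19/25 -5/2; 0 0 1]
T5·…·T1 = [19/25 24/25 -1; -11/25 19/25 3/2; 0 0 1]
T6·…·T1 = [-317/425 93/425 61/34; -197/425 -512/425 3/17; 0 0 1]
det M = 1; M⁻¹ = [-512/425 -93/425 11/5; 197/425 -317/425 -7/10; 0 0 1]
M⁻¹ · (18/25, 38/25)ᵀ = (1, -3/2)ᵀ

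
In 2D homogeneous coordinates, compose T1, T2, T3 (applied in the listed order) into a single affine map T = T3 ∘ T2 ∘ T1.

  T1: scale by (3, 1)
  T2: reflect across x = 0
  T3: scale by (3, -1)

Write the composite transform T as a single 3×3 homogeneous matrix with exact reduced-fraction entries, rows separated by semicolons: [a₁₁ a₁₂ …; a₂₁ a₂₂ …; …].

T1 = [3 0 0; 0 1 0; 0 0 1]
T2·T1 = [-3 0 0; 0 1 0; 0 0 1]
T3·…·T1 = [-9 0 0; 0 -1 0; 0 0 1]

T = [-9 0 0; 0 -1 0; 0 0 1]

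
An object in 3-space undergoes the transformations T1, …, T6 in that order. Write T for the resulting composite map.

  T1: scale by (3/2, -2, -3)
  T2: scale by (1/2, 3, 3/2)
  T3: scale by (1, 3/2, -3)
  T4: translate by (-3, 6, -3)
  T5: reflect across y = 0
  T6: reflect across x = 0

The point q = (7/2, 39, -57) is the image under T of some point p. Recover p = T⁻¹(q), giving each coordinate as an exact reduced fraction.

p = (-2/3, 5, -4)

T1 = [3/2 0 0 0; 0 -2 0 0; 0 0 -3 0; 0 0 0 1]
T2·T1 = [3/4 0 0 0; 0 -6 0 0; 0 0 -9/2 0; 0 0 0 1]
T3·…·T1 = [3/4 0 0 0; 0 -9 0 0; 0 0 27/2 0; 0 0 0 1]
T4·…·T1 = [3/4 0 0 -3; 0 -9 0 6; 0 0 27/2 -3; 0 0 0 1]
T5·…·T1 = [3/4 0 0 -3; 0 9 0 -6; 0 0 27/2 -3; 0 0 0 1]
T6·…·T1 = [-3/4 0 0 3; 0 9 0 -6; 0 0 27/2 -3; 0 0 0 1]
det M = -729/8; M⁻¹ = [-4/3 0 0 4; 0 1/9 0 2/3; 0 0 2/27 2/9; 0 0 0 1]
M⁻¹ · (7/2, 39, -57)ᵀ = (-2/3, 5, -4)ᵀ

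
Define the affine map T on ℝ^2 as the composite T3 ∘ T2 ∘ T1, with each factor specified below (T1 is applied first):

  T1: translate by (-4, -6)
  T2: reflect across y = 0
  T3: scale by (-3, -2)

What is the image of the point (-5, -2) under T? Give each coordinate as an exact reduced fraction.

T(p) = (27, -16)

T1 translate by (-4, -6): (-5, -2) → (-9, -8)
T2 reflect across y = 0: (-9, -8) → (-9, 8)
T3 scale by (-3, -2): (-9, 8) → (27, -16)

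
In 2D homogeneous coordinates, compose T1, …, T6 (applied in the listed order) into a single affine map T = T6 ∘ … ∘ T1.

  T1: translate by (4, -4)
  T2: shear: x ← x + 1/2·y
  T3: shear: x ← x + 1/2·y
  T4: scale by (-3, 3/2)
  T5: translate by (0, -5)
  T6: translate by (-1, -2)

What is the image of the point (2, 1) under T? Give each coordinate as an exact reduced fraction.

T1 translate by (4, -4): (2, 1) → (6, -3)
T2 shear: x ← x + 1/2·y: (6, -3) → (9/2, -3)
T3 shear: x ← x + 1/2·y: (9/2, -3) → (3, -3)
T4 scale by (-3, 3/2): (3, -3) → (-9, -9/2)
T5 translate by (0, -5): (-9, -9/2) → (-9, -19/2)
T6 translate by (-1, -2): (-9, -19/2) → (-10, -23/2)

T(p) = (-10, -23/2)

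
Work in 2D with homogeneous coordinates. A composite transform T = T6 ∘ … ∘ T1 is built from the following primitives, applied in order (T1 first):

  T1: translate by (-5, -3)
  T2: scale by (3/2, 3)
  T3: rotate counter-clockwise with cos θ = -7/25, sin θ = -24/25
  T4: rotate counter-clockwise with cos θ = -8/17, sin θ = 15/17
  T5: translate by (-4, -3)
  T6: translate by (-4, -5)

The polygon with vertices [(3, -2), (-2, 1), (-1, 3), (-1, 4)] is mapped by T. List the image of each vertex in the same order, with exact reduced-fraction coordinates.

image vertices: (-3343/425, -9901/425), (-7246/425, -13619/850), (-7144/425, -4183/425), (-1481/85, -587/85)

T1 translate by (-5, -3): (3, -2) → (-2, -5); (-2, 1) → (-7, -2); (-1, 3) → (-6, 0); (-1, 4) → (-6, 1)
T2 scale by (3/2, 3): (-2, -5) → (-3, -15); (-7, -2) → (-21/2, -6); (-6, 0) → (-9, 0); (-6, 1) → (-9, 3)
T3 rotate counter-clockwise with cos θ = -7/25, sin θ = -24/25: (-3, -15) → (-339/25, 177/25); (-21/2, -6) → (-141/50, 294/25); (-9, 0) → (63/25, 216/25); (-9, 3) → (27/5, 39/5)
T4 rotate counter-clockwise with cos θ = -8/17, sin θ = 15/17: (-339/25, 177/25) → (57/425, -6501/425); (-141/50, 294/25) → (-3846/425, -6819/850); (63/25, 216/25) → (-3744/425, -783/425); (27/5, 39/5) → (-801/85, 93/85)
T5 translate by (-4, -3): (57/425, -6501/425) → (-1643/425, -7776/425); (-3846/425, -6819/850) → (-5546/425, -9369/850); (-3744/425, -783/425) → (-5444/425, -2058/425); (-801/85, 93/85) → (-1141/85, -162/85)
T6 translate by (-4, -5): (-1643/425, -7776/425) → (-3343/425, -9901/425); (-5546/425, -9369/850) → (-7246/425, -13619/850); (-5444/425, -2058/425) → (-7144/425, -4183/425); (-1141/85, -162/85) → (-1481/85, -587/85)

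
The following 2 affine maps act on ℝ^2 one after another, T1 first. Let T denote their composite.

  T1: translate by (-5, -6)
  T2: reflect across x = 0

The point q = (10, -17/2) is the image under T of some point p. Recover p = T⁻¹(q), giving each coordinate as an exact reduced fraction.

T1 = [1 0 -5; 0 1 -6; 0 0 1]
T2·T1 = [-1 0 5; 0 1 -6; 0 0 1]
det M = -1; M⁻¹ = [-1 0 5; 0 1 6; 0 0 1]
M⁻¹ · (10, -17/2)ᵀ = (-5, -5/2)ᵀ

p = (-5, -5/2)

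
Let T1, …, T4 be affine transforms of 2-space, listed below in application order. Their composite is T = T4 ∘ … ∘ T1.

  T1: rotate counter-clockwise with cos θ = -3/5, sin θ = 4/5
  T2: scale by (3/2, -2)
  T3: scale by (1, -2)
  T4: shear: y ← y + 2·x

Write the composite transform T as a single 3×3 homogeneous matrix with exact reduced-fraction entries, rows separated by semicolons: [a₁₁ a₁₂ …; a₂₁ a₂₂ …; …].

T = [-9/10 -6/5 0; 7/5 -24/5 0; 0 0 1]

T1 = [-3/5 -4/5 0; 4/5 -3/5 0; 0 0 1]
T2·T1 = [-9/10 -6/5 0; -8/5 6/5 0; 0 0 1]
T3·…·T1 = [-9/10 -6/5 0; 16/5 -12/5 0; 0 0 1]
T4·…·T1 = [-9/10 -6/5 0; 7/5 -24/5 0; 0 0 1]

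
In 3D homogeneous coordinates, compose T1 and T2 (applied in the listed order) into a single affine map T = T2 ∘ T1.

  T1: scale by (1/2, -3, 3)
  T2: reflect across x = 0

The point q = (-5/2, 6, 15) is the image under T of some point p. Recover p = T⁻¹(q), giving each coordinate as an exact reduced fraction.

p = (5, -2, 5)

T1 = [1/2 0 0 0; 0 -3 0 0; 0 0 3 0; 0 0 0 1]
T2·T1 = [-1/2 0 0 0; 0 -3 0 0; 0 0 3 0; 0 0 0 1]
det M = 9/2; M⁻¹ = [-2 0 0 0; 0 -1/3 0 0; 0 0 1/3 0; 0 0 0 1]
M⁻¹ · (-5/2, 6, 15)ᵀ = (5, -2, 5)ᵀ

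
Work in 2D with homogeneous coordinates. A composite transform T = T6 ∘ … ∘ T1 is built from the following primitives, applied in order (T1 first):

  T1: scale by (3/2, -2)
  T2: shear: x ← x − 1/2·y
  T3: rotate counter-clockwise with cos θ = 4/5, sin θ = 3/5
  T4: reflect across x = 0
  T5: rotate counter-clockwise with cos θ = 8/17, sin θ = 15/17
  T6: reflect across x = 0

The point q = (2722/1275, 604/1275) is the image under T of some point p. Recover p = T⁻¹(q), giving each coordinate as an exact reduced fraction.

p = (8/5, -2/3)

T1 = [3/2 0 0; 0 -2 0; 0 0 1]
T2·T1 = [3/2 1 0; 0 -2 0; 0 0 1]
T3·…·T1 = [6/5 2 0; 9/10 -1 0; 0 0 1]
T4·…·T1 = [-6/5 -2 0; 9/10 -1 0; 0 0 1]
T5·…·T1 = [-231/170 -1/17 0; -54/85 -38/17 0; 0 0 1]
T6·…·T1 = [231/170 1/17 0; -54/85 -38/17 0; 0 0 1]
det M = -3; M⁻¹ = [38/51 1/51 0; -18/85 -77/170 0; 0 0 1]
M⁻¹ · (2722/1275, 604/1275)ᵀ = (8/5, -2/3)ᵀ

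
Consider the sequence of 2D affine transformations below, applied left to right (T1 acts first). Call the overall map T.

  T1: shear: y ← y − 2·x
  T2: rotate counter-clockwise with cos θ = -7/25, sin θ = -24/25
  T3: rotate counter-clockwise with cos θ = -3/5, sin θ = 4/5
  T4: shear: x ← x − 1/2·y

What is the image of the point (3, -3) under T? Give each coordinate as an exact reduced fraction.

T1 shear: y ← y − 2·x: (3, -3) → (3, -9)
T2 rotate counter-clockwise with cos θ = -7/25, sin θ = -24/25: (3, -9) → (-237/25, -9/25)
T3 rotate counter-clockwise with cos θ = -3/5, sin θ = 4/5: (-237/25, -9/25) → (747/125, -921/125)
T4 shear: x ← x − 1/2·y: (747/125, -921/125) → (483/50, -921/125)

T(p) = (483/50, -921/125)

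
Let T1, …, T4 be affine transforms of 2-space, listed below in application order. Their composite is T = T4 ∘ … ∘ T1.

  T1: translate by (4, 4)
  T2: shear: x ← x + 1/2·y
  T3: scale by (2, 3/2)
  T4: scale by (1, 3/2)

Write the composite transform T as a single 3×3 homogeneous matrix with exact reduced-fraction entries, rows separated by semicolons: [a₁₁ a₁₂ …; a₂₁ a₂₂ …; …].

T = [2 1 12; 0 9/4 9; 0 0 1]

T1 = [1 0 4; 0 1 4; 0 0 1]
T2·T1 = [1 1/2 6; 0 1 4; 0 0 1]
T3·…·T1 = [2 1 12; 0 3/2 6; 0 0 1]
T4·…·T1 = [2 1 12; 0 9/4 9; 0 0 1]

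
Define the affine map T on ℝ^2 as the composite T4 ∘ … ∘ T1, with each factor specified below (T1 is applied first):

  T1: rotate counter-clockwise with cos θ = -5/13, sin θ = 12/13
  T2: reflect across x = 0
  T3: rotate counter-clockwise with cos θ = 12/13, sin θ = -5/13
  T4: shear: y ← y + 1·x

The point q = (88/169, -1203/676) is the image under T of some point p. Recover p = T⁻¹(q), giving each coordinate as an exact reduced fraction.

p = (-5/4, 2)

T1 = [-5/13 -12/13 0; 12/13 -5/13 0; 0 0 1]
T2·T1 = [5/13 12/13 0; 12/13 -5/13 0; 0 0 1]
T3·…·T1 = [120/169 119/169 0; 119/169 -120/169 0; 0 0 1]
T4·…·T1 = [120/169 119/169 0; 239/169 -1/169 0; 0 0 1]
det M = -1; M⁻¹ = [1/169 119/169 0; 239/169 -120/169 0; 0 0 1]
M⁻¹ · (88/169, -1203/676)ᵀ = (-5/4, 2)ᵀ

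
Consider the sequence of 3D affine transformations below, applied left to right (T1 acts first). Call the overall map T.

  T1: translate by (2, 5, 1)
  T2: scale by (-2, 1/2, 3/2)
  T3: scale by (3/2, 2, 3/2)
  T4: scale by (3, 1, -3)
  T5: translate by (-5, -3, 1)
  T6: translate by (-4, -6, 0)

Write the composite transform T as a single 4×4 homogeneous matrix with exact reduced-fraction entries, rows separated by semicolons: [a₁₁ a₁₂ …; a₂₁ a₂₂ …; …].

T1 = [1 0 0 2; 0 1 0 5; 0 0 1 1; 0 0 0 1]
T2·T1 = [-2 0 0 -4; 0 1/2 0 5/2; 0 0 3/2 3/2; 0 0 0 1]
T3·…·T1 = [-3 0 0 -6; 0 1 0 5; 0 0 9/4 9/4; 0 0 0 1]
T4·…·T1 = [-9 0 0 -18; 0 1 0 5; 0 0 -27/4 -27/4; 0 0 0 1]
T5·…·T1 = [-9 0 0 -23; 0 1 0 2; 0 0 -27/4 -23/4; 0 0 0 1]
T6·…·T1 = [-9 0 0 -27; 0 1 0 -4; 0 0 -27/4 -23/4; 0 0 0 1]

T = [-9 0 0 -27; 0 1 0 -4; 0 0 -27/4 -23/4; 0 0 0 1]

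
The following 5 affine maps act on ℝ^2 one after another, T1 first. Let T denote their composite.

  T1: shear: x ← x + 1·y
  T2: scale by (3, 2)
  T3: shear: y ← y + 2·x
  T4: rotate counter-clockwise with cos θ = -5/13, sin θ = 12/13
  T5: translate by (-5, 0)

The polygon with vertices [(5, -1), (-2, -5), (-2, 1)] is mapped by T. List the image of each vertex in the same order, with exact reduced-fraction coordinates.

T1 shear: x ← x + 1·y: (5, -1) → (4, -1); (-2, -5) → (-7, -5); (-2, 1) → (-1, 1)
T2 scale by (3, 2): (4, -1) → (12, -2); (-7, -5) → (-21, -10); (-1, 1) → (-3, 2)
T3 shear: y ← y + 2·x: (12, -2) → (12, 22); (-21, -10) → (-21, -52); (-3, 2) → (-3, -4)
T4 rotate counter-clockwise with cos θ = -5/13, sin θ = 12/13: (12, 22) → (-324/13, 34/13); (-21, -52) → (729/13, 8/13); (-3, -4) → (63/13, -16/13)
T5 translate by (-5, 0): (-324/13, 34/13) → (-389/13, 34/13); (729/13, 8/13) → (664/13, 8/13); (63/13, -16/13) → (-2/13, -16/13)

image vertices: (-389/13, 34/13), (664/13, 8/13), (-2/13, -16/13)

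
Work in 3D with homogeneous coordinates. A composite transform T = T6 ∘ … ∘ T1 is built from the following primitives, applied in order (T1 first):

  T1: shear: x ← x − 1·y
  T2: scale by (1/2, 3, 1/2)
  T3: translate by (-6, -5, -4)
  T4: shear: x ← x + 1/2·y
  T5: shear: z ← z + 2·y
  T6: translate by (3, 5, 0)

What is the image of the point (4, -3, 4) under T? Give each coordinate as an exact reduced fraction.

T1 shear: x ← x − 1·y: (4, -3, 4) → (7, -3, 4)
T2 scale by (1/2, 3, 1/2): (7, -3, 4) → (7/2, -9, 2)
T3 translate by (-6, -5, -4): (7/2, -9, 2) → (-5/2, -14, -2)
T4 shear: x ← x + 1/2·y: (-5/2, -14, -2) → (-19/2, -14, -2)
T5 shear: z ← z + 2·y: (-19/2, -14, -2) → (-19/2, -14, -30)
T6 translate by (3, 5, 0): (-19/2, -14, -30) → (-13/2, -9, -30)

T(p) = (-13/2, -9, -30)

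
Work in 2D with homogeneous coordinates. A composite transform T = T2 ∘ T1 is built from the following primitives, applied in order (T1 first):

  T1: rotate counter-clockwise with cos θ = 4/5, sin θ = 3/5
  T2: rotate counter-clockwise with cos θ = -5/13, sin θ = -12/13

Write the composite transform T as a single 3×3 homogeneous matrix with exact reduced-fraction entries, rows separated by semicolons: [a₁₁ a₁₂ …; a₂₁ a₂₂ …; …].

T = [16/65 63/65 0; -63/65 16/65 0; 0 0 1]

T1 = [4/5 -3/5 0; 3/5 4/5 0; 0 0 1]
T2·T1 = [16/65 63/65 0; -63/65 16/65 0; 0 0 1]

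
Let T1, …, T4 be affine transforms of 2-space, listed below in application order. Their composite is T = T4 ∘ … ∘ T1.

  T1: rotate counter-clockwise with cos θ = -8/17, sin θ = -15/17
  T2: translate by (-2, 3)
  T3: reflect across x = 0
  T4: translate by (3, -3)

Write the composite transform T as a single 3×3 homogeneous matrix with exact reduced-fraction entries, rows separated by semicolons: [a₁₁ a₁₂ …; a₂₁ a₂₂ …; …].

T1 = [-8/17 15/17 0; -15/17 -8/17 0; 0 0 1]
T2·T1 = [-8/17 15/17 -2; -15/17 -8/17 3; 0 0 1]
T3·…·T1 = [8/17 -15/17 2; -15/17 -8/17 3; 0 0 1]
T4·…·T1 = [8/17 -15/17 5; -15/17 -8/17 0; 0 0 1]

T = [8/17 -15/17 5; -15/17 -8/17 0; 0 0 1]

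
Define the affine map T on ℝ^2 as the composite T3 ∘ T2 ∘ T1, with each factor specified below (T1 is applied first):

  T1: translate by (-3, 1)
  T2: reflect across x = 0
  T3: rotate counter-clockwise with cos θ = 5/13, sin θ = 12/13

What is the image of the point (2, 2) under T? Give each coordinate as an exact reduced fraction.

T(p) = (-31/13, 27/13)

T1 translate by (-3, 1): (2, 2) → (-1, 3)
T2 reflect across x = 0: (-1, 3) → (1, 3)
T3 rotate counter-clockwise with cos θ = 5/13, sin θ = 12/13: (1, 3) → (-31/13, 27/13)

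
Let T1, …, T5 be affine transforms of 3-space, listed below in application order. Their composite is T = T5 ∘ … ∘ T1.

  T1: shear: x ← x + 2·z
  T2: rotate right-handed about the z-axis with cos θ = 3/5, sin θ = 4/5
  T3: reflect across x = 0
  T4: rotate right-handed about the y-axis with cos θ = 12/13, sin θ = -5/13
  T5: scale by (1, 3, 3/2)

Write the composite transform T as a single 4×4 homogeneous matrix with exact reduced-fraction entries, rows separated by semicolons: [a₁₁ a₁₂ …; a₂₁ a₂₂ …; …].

T = [-36/65 48/65 -97/65 0; 12/5 9/5 24/5 0; -9/26 6/13 9/13 0; 0 0 0 1]

T1 = [1 0 2 0; 0 1 0 0; 0 0 1 0; 0 0 0 1]
T2·T1 = [3/5 -4/5 6/5 0; 4/5 3/5 8/5 0; 0 0 1 0; 0 0 0 1]
T3·…·T1 = [-3/5 4/5 -6/5 0; 4/5 3/5 8/5 0; 0 0 1 0; 0 0 0 1]
T4·…·T1 = [-36/65 48/65 -97/65 0; 4/5 3/5 8/5 0; -3/13 4/13 6/13 0; 0 0 0 1]
T5·…·T1 = [-36/65 48/65 -97/65 0; 12/5 9/5 24/5 0; -9/26 6/13 9/13 0; 0 0 0 1]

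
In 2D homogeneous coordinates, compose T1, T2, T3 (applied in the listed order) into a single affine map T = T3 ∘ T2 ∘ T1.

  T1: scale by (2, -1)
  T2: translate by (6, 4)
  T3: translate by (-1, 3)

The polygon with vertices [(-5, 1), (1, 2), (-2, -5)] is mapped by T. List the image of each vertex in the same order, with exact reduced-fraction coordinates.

T1 scale by (2, -1): (-5, 1) → (-10, -1); (1, 2) → (2, -2); (-2, -5) → (-4, 5)
T2 translate by (6, 4): (-10, -1) → (-4, 3); (2, -2) → (8, 2); (-4, 5) → (2, 9)
T3 translate by (-1, 3): (-4, 3) → (-5, 6); (8, 2) → (7, 5); (2, 9) → (1, 12)

image vertices: (-5, 6), (7, 5), (1, 12)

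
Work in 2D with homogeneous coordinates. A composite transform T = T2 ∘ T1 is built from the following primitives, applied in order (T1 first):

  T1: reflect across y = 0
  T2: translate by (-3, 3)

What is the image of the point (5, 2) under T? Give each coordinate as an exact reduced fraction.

T(p) = (2, 1)

T1 reflect across y = 0: (5, 2) → (5, -2)
T2 translate by (-3, 3): (5, -2) → (2, 1)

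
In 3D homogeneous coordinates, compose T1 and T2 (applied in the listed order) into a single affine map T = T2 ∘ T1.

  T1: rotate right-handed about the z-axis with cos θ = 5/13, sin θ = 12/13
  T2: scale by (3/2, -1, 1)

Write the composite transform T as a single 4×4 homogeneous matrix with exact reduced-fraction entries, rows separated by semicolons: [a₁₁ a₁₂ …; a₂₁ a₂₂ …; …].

T = [15/26 -18/13 0 0; -12/13 -5/13 0 0; 0 0 1 0; 0 0 0 1]

T1 = [5/13 -12/13 0 0; 12/13 5/13 0 0; 0 0 1 0; 0 0 0 1]
T2·T1 = [15/26 -18/13 0 0; -12/13 -5/13 0 0; 0 0 1 0; 0 0 0 1]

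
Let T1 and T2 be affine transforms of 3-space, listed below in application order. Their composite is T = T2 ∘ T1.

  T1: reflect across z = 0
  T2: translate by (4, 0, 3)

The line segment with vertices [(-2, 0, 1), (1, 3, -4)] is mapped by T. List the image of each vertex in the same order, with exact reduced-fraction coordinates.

image vertices: (2, 0, 2), (5, 3, 7)

T1 reflect across z = 0: (-2, 0, 1) → (-2, 0, -1); (1, 3, -4) → (1, 3, 4)
T2 translate by (4, 0, 3): (-2, 0, -1) → (2, 0, 2); (1, 3, 4) → (5, 3, 7)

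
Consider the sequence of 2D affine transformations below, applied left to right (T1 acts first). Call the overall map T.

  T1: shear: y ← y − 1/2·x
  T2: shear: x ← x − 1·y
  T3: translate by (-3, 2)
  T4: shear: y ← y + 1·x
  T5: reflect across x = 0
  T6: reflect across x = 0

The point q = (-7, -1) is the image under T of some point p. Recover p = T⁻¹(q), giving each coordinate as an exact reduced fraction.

T1 = [1 0 0; -1/2 1 0; 0 0 1]
T2·T1 = [3/2 -1 0; -1/2 1 0; 0 0 1]
T3·…·T1 = [3/2 -1 -3; -1/2 1 2; 0 0 1]
T4·…·T1 = [3/2 -1 -3; 1 0 -1; 0 0 1]
T5·…·T1 = [-3/2 1 3; 1 0 -1; 0 0 1]
T6·…·T1 = [3/2 -1 -3; 1 0 -1; 0 0 1]
det M = 1; M⁻¹ = [0 1 1; -1 3/2 -3/2; 0 0 1]
M⁻¹ · (-7, -1)ᵀ = (0, 4)ᵀ

p = (0, 4)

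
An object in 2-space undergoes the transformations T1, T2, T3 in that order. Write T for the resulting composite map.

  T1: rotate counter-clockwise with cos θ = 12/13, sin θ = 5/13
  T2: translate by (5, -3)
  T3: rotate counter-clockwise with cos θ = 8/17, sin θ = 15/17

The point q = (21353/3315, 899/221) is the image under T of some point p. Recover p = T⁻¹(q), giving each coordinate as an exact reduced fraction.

p = (6/5, -4/3)

T1 = [12/13 -5/13 0; 5/13 12/13 0; 0 0 1]
T2·T1 = [12/13 -5/13 5; 5/13 12/13 -3; 0 0 1]
T3·…·T1 = [21/221 -220/221 5; 220/221 21/221 3; 0 0 1]
det M = 1; M⁻¹ = [21/221 220/221 -45/13; -220/221 21/221 61/13; 0 0 1]
M⁻¹ · (21353/3315, 899/221)ᵀ = (6/5, -4/3)ᵀ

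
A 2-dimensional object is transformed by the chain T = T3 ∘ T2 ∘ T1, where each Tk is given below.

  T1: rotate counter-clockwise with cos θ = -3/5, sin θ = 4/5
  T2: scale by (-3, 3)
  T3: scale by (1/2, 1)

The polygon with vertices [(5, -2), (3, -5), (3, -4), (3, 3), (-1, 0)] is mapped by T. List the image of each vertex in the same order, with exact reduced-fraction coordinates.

image vertices: (21/10, 78/5), (-33/10, 81/5), (-21/10, 72/5), (63/10, 9/5), (-9/10, -12/5)

T1 rotate counter-clockwise with cos θ = -3/5, sin θ = 4/5: (5, -2) → (-7/5, 26/5); (3, -5) → (11/5, 27/5); (3, -4) → (7/5, 24/5); (3, 3) → (-21/5, 3/5); (-1, 0) → (3/5, -4/5)
T2 scale by (-3, 3): (-7/5, 26/5) → (21/5, 78/5); (11/5, 27/5) → (-33/5, 81/5); (7/5, 24/5) → (-21/5, 72/5); (-21/5, 3/5) → (63/5, 9/5); (3/5, -4/5) → (-9/5, -12/5)
T3 scale by (1/2, 1): (21/5, 78/5) → (21/10, 78/5); (-33/5, 81/5) → (-33/10, 81/5); (-21/5, 72/5) → (-21/10, 72/5); (63/5, 9/5) → (63/10, 9/5); (-9/5, -12/5) → (-9/10, -12/5)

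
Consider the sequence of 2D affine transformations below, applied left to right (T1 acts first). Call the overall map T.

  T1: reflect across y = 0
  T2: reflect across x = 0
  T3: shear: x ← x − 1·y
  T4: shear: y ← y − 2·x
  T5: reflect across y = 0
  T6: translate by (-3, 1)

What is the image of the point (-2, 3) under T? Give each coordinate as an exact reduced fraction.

T1 reflect across y = 0: (-2, 3) → (-2, -3)
T2 reflect across x = 0: (-2, -3) → (2, -3)
T3 shear: x ← x − 1·y: (2, -3) → (5, -3)
T4 shear: y ← y − 2·x: (5, -3) → (5, -13)
T5 reflect across y = 0: (5, -13) → (5, 13)
T6 translate by (-3, 1): (5, 13) → (2, 14)

T(p) = (2, 14)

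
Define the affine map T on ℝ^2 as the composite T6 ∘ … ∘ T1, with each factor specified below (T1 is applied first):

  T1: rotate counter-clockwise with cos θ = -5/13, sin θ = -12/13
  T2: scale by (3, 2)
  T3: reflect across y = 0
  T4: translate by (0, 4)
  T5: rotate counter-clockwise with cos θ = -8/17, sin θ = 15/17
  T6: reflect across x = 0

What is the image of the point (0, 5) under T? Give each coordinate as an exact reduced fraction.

T(p) = (2970/221, 1884/221)

T1 rotate counter-clockwise with cos θ = -5/13, sin θ = -12/13: (0, 5) → (60/13, -25/13)
T2 scale by (3, 2): (60/13, -25/13) → (180/13, -50/13)
T3 reflect across y = 0: (180/13, -50/13) → (180/13, 50/13)
T4 translate by (0, 4): (180/13, 50/13) → (180/13, 102/13)
T5 rotate counter-clockwise with cos θ = -8/17, sin θ = 15/17: (180/13, 102/13) → (-2970/221, 1884/221)
T6 reflect across x = 0: (-2970/221, 1884/221) → (2970/221, 1884/221)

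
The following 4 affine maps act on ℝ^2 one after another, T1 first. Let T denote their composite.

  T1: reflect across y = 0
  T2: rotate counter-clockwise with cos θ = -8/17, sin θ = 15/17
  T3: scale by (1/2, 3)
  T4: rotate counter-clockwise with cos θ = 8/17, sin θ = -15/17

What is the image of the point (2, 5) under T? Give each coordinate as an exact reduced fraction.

T1 reflect across y = 0: (2, 5) → (2, -5)
T2 rotate counter-clockwise with cos θ = -8/17, sin θ = 15/17: (2, -5) → (59/17, 70/17)
T3 scale by (1/2, 3): (59/17, 70/17) → (59/34, 210/17)
T4 rotate counter-clockwise with cos θ = 8/17, sin θ = -15/17: (59/34, 210/17) → (3386/289, 2475/578)

T(p) = (3386/289, 2475/578)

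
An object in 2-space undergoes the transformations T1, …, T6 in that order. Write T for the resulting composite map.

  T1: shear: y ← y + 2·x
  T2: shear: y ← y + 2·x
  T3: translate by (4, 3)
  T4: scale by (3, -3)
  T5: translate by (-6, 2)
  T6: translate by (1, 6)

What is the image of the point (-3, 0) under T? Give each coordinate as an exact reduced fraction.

T1 shear: y ← y + 2·x: (-3, 0) → (-3, -6)
T2 shear: y ← y + 2·x: (-3, -6) → (-3, -12)
T3 translate by (4, 3): (-3, -12) → (1, -9)
T4 scale by (3, -3): (1, -9) → (3, 27)
T5 translate by (-6, 2): (3, 27) → (-3, 29)
T6 translate by (1, 6): (-3, 29) → (-2, 35)

T(p) = (-2, 35)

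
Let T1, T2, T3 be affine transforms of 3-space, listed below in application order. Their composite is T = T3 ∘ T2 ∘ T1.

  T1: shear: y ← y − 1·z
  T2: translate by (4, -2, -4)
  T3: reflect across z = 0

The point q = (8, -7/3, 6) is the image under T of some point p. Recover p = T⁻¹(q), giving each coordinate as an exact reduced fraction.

p = (4, -7/3, -2)

T1 = [1 0 0 0; 0 1 -1 0; 0 0 1 0; 0 0 0 1]
T2·T1 = [1 0 0 4; 0 1 -1 -2; 0 0 1 -4; 0 0 0 1]
T3·…·T1 = [1 0 0 4; 0 1 -1 -2; 0 0 -1 4; 0 0 0 1]
det M = -1; M⁻¹ = [1 0 0 -4; 0 1 -1 6; 0 0 -1 4; 0 0 0 1]
M⁻¹ · (8, -7/3, 6)ᵀ = (4, -7/3, -2)ᵀ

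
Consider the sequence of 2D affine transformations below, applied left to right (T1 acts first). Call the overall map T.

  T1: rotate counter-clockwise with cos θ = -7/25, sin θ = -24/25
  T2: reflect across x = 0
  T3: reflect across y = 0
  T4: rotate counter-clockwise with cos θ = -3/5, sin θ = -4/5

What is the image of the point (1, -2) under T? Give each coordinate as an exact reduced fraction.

T1 rotate counter-clockwise with cos θ = -7/25, sin θ = -24/25: (1, -2) → (-11/5, -2/5)
T2 reflect across x = 0: (-11/5, -2/5) → (11/5, -2/5)
T3 reflect across y = 0: (11/5, -2/5) → (11/5, 2/5)
T4 rotate counter-clockwise with cos θ = -3/5, sin θ = -4/5: (11/5, 2/5) → (-1, -2)

T(p) = (-1, -2)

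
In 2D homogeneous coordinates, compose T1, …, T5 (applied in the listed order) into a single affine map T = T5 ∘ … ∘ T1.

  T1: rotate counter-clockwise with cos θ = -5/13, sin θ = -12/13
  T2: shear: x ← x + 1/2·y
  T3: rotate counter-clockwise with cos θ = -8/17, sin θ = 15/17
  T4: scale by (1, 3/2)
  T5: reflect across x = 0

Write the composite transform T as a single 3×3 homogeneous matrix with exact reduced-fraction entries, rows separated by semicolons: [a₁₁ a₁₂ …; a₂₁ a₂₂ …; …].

T1 = [-5/13 12/13 0; -12/13 -5/13 0; 0 0 1]
T2·T1 = [-11/13 19/26 0; -12/13 -5/13 0; 0 0 1]
T3·…·T1 = [268/221 -1/221 0; -69/221 365/442 0; 0 0 1]
T4·…·T1 = [268/221 -1/221 0; -207/442 1095/884 0; 0 0 1]
T5·…·T1 = [-268/221 1/221 0; -207/442 1095/884 0; 0 0 1]

T = [-268/221 1/221 0; -207/442 1095/884 0; 0 0 1]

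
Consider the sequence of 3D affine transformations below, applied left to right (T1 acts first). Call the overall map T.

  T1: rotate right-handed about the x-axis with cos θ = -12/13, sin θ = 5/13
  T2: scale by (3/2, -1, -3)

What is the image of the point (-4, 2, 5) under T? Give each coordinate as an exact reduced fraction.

T1 rotate right-handed about the x-axis with cos θ = -12/13, sin θ = 5/13: (-4, 2, 5) → (-4, -49/13, -50/13)
T2 scale by (3/2, -1, -3): (-4, -49/13, -50/13) → (-6, 49/13, 150/13)

T(p) = (-6, 49/13, 150/13)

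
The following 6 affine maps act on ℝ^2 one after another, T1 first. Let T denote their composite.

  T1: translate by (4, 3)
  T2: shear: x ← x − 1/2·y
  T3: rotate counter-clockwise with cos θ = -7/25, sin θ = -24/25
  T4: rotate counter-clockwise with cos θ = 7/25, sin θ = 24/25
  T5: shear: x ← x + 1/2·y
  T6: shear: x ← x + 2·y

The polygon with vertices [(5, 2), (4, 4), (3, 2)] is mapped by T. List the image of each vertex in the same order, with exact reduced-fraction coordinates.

image vertices: (6233/625, 451/625), (10166/625, 2177/625), (6859/625, 1123/625)

T1 translate by (4, 3): (5, 2) → (9, 5); (4, 4) → (8, 7); (3, 2) → (7, 5)
T2 shear: x ← x − 1/2·y: (9, 5) → (13/2, 5); (8, 7) → (9/2, 7); (7, 5) → (9/2, 5)
T3 rotate counter-clockwise with cos θ = -7/25, sin θ = -24/25: (13/2, 5) → (149/50, -191/25); (9/2, 7) → (273/50, -157/25); (9/2, 5) → (177/50, -143/25)
T4 rotate counter-clockwise with cos θ = 7/25, sin θ = 24/25: (149/50, -191/25) → (10211/1250, 451/625); (273/50, -157/25) → (9447/1250, 2177/625); (177/50, -143/25) → (8103/1250, 1123/625)
T5 shear: x ← x + 1/2·y: (10211/1250, 451/625) → (5331/625, 451/625); (9447/1250, 2177/625) → (5812/625, 2177/625); (8103/1250, 1123/625) → (4613/625, 1123/625)
T6 shear: x ← x + 2·y: (5331/625, 451/625) → (6233/625, 451/625); (5812/625, 2177/625) → (10166/625, 2177/625); (4613/625, 1123/625) → (6859/625, 1123/625)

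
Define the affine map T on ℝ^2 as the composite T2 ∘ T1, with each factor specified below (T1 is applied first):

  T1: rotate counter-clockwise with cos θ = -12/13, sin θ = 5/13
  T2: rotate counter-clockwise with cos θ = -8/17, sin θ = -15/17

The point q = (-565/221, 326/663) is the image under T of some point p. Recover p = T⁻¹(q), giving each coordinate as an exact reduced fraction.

p = (-5/3, 2)

T1 = [-12/13 -5/13 0; 5/13 -12/13 0; 0 0 1]
T2·T1 = [171/221 -140/221 0; 140/221 171/221 0; 0 0 1]
det M = 1; M⁻¹ = [171/221 140/221 0; -140/221 171/221 0; 0 0 1]
M⁻¹ · (-565/221, 326/663)ᵀ = (-5/3, 2)ᵀ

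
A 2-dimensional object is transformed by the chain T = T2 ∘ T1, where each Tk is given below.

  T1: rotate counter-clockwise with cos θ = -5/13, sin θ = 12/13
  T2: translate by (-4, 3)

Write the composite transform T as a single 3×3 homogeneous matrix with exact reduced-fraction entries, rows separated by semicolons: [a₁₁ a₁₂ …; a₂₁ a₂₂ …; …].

T1 = [-5/13 -12/13 0; 12/13 -5/13 0; 0 0 1]
T2·T1 = [-5/13 -12/13 -4; 12/13 -5/13 3; 0 0 1]

T = [-5/13 -12/13 -4; 12/13 -5/13 3; 0 0 1]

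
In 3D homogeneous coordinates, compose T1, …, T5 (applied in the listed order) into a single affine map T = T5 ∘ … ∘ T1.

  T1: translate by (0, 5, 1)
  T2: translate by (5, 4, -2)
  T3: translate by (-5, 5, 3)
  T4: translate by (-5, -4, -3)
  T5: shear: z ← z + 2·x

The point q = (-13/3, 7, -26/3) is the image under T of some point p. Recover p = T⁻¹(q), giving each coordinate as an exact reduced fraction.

p = (2/3, -3, 1)

T1 = [1 0 0 0; 0 1 0 5; 0 0 1 1; 0 0 0 1]
T2·T1 = [1 0 0 5; 0 1 0 9; 0 0 1 -1; 0 0 0 1]
T3·…·T1 = [1 0 0 0; 0 1 0 14; 0 0 1 2; 0 0 0 1]
T4·…·T1 = [1 0 0 -5; 0 1 0 10; 0 0 1 -1; 0 0 0 1]
T5·…·T1 = [1 0 0 -5; 0 1 0 10; 2 0 1 -11; 0 0 0 1]
det M = 1; M⁻¹ = [1 0 0 5; 0 1 0 -10; -2 0 1 1; 0 0 0 1]
M⁻¹ · (-13/3, 7, -26/3)ᵀ = (2/3, -3, 1)ᵀ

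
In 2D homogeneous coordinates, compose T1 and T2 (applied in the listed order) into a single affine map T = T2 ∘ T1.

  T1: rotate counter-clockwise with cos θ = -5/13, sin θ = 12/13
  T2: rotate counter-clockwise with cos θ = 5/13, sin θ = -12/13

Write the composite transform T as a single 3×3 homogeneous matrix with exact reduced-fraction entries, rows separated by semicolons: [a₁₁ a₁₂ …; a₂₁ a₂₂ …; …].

T1 = [-5/13 -12/13 0; 12/13 -5/13 0; 0 0 1]
T2·T1 = [119/169 -120/169 0; 120/169 119/169 0; 0 0 1]

T = [119/169 -120/169 0; 120/169 119/169 0; 0 0 1]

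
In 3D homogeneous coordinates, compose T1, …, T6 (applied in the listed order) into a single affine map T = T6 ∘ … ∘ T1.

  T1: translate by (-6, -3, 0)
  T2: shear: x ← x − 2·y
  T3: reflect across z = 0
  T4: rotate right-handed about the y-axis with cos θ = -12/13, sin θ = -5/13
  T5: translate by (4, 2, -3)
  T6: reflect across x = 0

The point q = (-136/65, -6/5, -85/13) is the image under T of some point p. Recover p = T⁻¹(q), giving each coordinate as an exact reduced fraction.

p = (0, -1/5, -4)

T1 = [1 0 0 -6; 0 1 0 -3; 0 0 1 0; 0 0 0 1]
T2·T1 = [1 -2 0 0; 0 1 0 -3; 0 0 1 0; 0 0 0 1]
T3·…·T1 = [1 -2 0 0; 0 1 0 -3; 0 0 -1 0; 0 0 0 1]
T4·…·T1 = [-12/13 24/13 5/13 0; 0 1 0 -3; 5/13 -10/13 12/13 0; 0 0 0 1]
T5·…·T1 = [-12/13 24/13 5/13 4; 0 1 0 -1; 5/13 -10/13 12/13 -3; 0 0 0 1]
T6·…·T1 = [12/13 -24/13 -5/13 -4; 0 1 0 -1; 5/13 -10/13 12/13 -3; 0 0 0 1]
det M = 1; M⁻¹ = [12/13 2 5/13 89/13; 0 1 0 1; -5/13 0 12/13 16/13; 0 0 0 1]
M⁻¹ · (-136/65, -6/5, -85/13)ᵀ = (0, -1/5, -4)ᵀ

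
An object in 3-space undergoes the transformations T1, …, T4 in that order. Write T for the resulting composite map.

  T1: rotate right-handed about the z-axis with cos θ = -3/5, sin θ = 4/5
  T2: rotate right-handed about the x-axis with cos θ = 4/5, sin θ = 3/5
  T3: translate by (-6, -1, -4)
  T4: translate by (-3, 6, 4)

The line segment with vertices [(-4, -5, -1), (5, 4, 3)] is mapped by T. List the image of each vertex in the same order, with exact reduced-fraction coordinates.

T1 rotate right-handed about the z-axis with cos θ = -3/5, sin θ = 4/5: (-4, -5, -1) → (32/5, -1/5, -1); (5, 4, 3) → (-31/5, 8/5, 3)
T2 rotate right-handed about the x-axis with cos θ = 4/5, sin θ = 3/5: (32/5, -1/5, -1) → (32/5, 11/25, -23/25); (-31/5, 8/5, 3) → (-31/5, -13/25, 84/25)
T3 translate by (-6, -1, -4): (32/5, 11/25, -23/25) → (2/5, -14/25, -123/25); (-31/5, -13/25, 84/25) → (-61/5, -38/25, -16/25)
T4 translate by (-3, 6, 4): (2/5, -14/25, -123/25) → (-13/5, 136/25, -23/25); (-61/5, -38/25, -16/25) → (-76/5, 112/25, 84/25)

image vertices: (-13/5, 136/25, -23/25), (-76/5, 112/25, 84/25)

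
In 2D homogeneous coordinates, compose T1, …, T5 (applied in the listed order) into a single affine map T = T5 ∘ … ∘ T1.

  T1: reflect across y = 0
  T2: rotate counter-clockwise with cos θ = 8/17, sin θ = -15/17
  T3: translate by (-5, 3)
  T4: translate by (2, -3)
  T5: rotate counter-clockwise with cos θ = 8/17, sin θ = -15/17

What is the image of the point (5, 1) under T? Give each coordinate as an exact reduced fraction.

T1 reflect across y = 0: (5, 1) → (5, -1)
T2 rotate counter-clockwise with cos θ = 8/17, sin θ = -15/17: (5, -1) → (25/17, -83/17)
T3 translate by (-5, 3): (25/17, -83/17) → (-60/17, -32/17)
T4 translate by (2, -3): (-60/17, -32/17) → (-26/17, -83/17)
T5 rotate counter-clockwise with cos θ = 8/17, sin θ = -15/17: (-26/17, -83/17) → (-1453/289, -274/289)

T(p) = (-1453/289, -274/289)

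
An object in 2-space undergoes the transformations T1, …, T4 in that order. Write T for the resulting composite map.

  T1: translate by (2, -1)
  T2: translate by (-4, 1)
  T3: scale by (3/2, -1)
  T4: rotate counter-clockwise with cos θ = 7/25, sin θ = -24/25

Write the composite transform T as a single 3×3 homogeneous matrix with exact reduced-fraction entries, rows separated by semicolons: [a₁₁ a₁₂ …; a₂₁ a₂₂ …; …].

T1 = [1 0 2; 0 1 -1; 0 0 1]
T2·T1 = [1 0 -2; 0 1 0; 0 0 1]
T3·…·T1 = [3/2 0 -3; 0 -1 0; 0 0 1]
T4·…·T1 = [21/50 -24/25 -21/25; -36/25 -7/25 72/25; 0 0 1]

T = [21/50 -24/25 -21/25; -36/25 -7/25 72/25; 0 0 1]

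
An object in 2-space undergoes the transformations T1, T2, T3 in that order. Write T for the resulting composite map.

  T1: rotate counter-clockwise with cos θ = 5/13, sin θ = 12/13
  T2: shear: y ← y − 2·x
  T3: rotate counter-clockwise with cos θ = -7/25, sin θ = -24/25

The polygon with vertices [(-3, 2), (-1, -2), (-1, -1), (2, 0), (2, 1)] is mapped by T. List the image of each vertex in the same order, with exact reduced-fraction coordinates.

T1 rotate counter-clockwise with cos θ = 5/13, sin θ = 12/13: (-3, 2) → (-3, -2); (-1, -2) → (19/13, -22/13); (-1, -1) → (7/13, -17/13); (2, 0) → (10/13, 24/13); (2, 1) → (-2/13, 29/13)
T2 shear: y ← y − 2·x: (-3, -2) → (-3, 4); (19/13, -22/13) → (19/13, -60/13); (7/13, -17/13) → (7/13, -31/13); (10/13, 24/13) → (10/13, 4/13); (-2/13, 29/13) → (-2/13, 33/13)
T3 rotate counter-clockwise with cos θ = -7/25, sin θ = -24/25: (-3, 4) → (117/25, 44/25); (19/13, -60/13) → (-121/25, -36/325); (7/13, -31/13) → (-61/25, 49/325); (10/13, 4/13) → (2/25, -268/325); (-2/13, 33/13) → (62/25, -183/325)

image vertices: (117/25, 44/25), (-121/25, -36/325), (-61/25, 49/325), (2/25, -268/325), (62/25, -183/325)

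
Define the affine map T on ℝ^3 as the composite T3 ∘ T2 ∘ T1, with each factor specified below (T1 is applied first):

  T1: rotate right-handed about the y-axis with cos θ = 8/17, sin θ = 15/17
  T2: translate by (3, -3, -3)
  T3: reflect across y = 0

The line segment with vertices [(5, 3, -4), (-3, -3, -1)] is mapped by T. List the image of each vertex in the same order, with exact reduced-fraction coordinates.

T1 rotate right-handed about the y-axis with cos θ = 8/17, sin θ = 15/17: (5, 3, -4) → (-20/17, 3, -107/17); (-3, -3, -1) → (-39/17, -3, 37/17)
T2 translate by (3, -3, -3): (-20/17, 3, -107/17) → (31/17, 0, -158/17); (-39/17, -3, 37/17) → (12/17, -6, -14/17)
T3 reflect across y = 0: (31/17, 0, -158/17) → (31/17, 0, -158/17); (12/17, -6, -14/17) → (12/17, 6, -14/17)

image vertices: (31/17, 0, -158/17), (12/17, 6, -14/17)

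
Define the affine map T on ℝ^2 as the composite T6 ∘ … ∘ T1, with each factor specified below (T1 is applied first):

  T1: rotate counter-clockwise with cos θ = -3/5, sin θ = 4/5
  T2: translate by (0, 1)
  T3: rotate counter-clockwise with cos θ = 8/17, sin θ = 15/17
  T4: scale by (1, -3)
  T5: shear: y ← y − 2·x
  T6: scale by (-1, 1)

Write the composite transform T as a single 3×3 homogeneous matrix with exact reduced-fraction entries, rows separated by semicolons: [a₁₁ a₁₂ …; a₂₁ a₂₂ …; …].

T = [84/85 -13/85 15/17; 207/85 226/85 6/17; 0 0 1]

T1 = [-3/5 -4/5 0; 4/5 -3/5 0; 0 0 1]
T2·T1 = [-3/5 -4/5 0; 4/5 -3/5 1; 0 0 1]
T3·…·T1 = [-84/85 13/85 -15/17; -13/85 -84/85 8/17; 0 0 1]
T4·…·T1 = [-84/85 13/85 -15/17; 39/85 252/85 -24/17; 0 0 1]
T5·…·T1 = [-84/85 13/85 -15/17; 207/85 226/85 6/17; 0 0 1]
T6·…·T1 = [84/85 -13/85 15/17; 207/85 226/85 6/17; 0 0 1]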